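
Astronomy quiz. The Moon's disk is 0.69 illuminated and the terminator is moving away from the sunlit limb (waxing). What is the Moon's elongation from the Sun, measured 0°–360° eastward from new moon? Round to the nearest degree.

112°

cos θ = 1 − 2f = -0.380, giving a principal value of 112.3°.
The Moon is waxing (0°–180°), so θ = 112.3° directly.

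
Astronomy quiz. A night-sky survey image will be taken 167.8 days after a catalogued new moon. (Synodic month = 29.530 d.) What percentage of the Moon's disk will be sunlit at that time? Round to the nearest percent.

71%

Reduce mod P: 167.8 − 5×29.530 = 20.15 d into the current lunation.
The Moon has covered 20.15/29.530 of its cycle, so θ ≈ 360° × 20.15/29.530 = 245.6°.
cos 245.6° = (-0.412), so f = (1 − (-0.412))/2 = 0.706, so 71%.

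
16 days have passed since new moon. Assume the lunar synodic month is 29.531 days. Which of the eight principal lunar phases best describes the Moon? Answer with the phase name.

full moon

θ ≈ 360° × 16/29.531 = 195°, which falls in the full moon sector.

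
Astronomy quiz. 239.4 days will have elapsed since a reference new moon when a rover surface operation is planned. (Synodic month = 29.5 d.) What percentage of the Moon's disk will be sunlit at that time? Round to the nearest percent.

13%

Reduce mod P: 239.4 − 8×29.5 = 3.40 d into the current lunation.
Phase angle: θ = 360°·(3.40 d)/(29.5 d) = 41.5°.
cos 41.5° = 0.749, so f = (1 − 0.749)/2 = 0.125, so 13%.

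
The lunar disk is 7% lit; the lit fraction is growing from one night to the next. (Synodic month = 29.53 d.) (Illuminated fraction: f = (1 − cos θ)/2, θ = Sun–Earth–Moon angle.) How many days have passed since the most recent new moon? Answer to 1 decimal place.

Invert f = (1 − cos θ)/2 to get cos θ = 1 − 2(0.07) = 0.860, hence θ₀ = arccos 0.860 = 30.7°.
Waxing ⇒ before full, so θ = 30.7°.
That fraction of the synodic month is 30.7/360 × 29.53 d ≈ 2.52 d.

2.5 days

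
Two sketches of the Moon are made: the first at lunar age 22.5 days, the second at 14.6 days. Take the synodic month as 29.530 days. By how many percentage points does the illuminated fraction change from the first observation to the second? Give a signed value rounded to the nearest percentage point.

θ₁ = 360° × 22.5/29.530 = 274.3°, f₁ = (1 − cos θ₁)/2 = 0.463.
θ₂ = 360° × 14.6/29.530 = 178.0°, f₂ = (1 − cos θ₂)/2 = 1.000.
Change = f₂ − f₁ = +0.537 → +54 percentage points.

+54 percentage points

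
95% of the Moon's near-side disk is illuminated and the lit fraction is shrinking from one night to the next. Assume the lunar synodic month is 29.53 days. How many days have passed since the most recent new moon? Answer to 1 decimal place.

From f = (1 − cos θ)/2: cos θ = 1 − 2×0.95 = -0.900; arccos → 154.2°.
Since the Moon is past full (waning), take the reflex angle: θ = 360° − 154.2° = 205.8°.
At 360°/29.53 d per day, 205.8° corresponds to 16.88 days.

16.9 days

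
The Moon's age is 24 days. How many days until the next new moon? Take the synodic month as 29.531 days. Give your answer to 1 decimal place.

5.5 days

The next new moon completes the synodic month: 29.531 − 24 = 5.531 days.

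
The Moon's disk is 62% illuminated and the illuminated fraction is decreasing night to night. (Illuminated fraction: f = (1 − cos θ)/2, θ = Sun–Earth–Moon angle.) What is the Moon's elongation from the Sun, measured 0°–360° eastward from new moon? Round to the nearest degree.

From f = (1 − cos θ)/2: cos θ = 1 − 2×0.62 = -0.240; arccos → 103.9°.
A waning Moon lies in 180°–360°, so θ = 360° − 103.9° = 256.1°.

256°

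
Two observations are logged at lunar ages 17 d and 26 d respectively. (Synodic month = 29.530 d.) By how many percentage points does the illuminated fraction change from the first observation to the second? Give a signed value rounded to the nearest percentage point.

-81 percentage points

θ₁ = 360° × 17/29.530 = 207.2°, f₁ = (1 − cos θ₁)/2 = 0.945.
θ₂ = 360° × 26/29.530 = 317.0°, f₂ = (1 − cos θ₂)/2 = 0.135.
Change = f₂ − f₁ = -0.810 → -81 percentage points.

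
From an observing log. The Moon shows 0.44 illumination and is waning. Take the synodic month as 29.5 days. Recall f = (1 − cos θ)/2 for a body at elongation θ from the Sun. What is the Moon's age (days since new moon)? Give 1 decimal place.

22.7 days

cos θ = 1 − 2f = 0.120, giving a principal value of 83.1°.
A waning Moon lies in 180°–360°, so θ = 360° − 83.1° = 276.9°.
That fraction of the synodic month is 276.9/360 × 29.5 d ≈ 22.69 d.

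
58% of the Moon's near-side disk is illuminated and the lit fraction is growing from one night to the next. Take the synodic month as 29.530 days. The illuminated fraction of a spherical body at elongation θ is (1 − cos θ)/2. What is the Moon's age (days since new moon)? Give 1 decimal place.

8.1 days

cos θ = 1 − 2f = -0.160, giving a principal value of 99.2°.
The Moon is waxing (0°–180°), so θ = 99.2° directly.
That fraction of the synodic month is 99.2/360 × 29.530 d ≈ 8.14 d.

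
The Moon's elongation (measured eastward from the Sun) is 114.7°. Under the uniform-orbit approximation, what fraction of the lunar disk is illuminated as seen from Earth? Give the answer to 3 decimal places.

0.709

cos 114.7° = (-0.418), so f = (1 − (-0.418))/2 = 0.709.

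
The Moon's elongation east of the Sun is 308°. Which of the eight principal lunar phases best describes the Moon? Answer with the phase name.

waning crescent

The waning crescent sector spans roughly 292°–338°; 308° falls inside it.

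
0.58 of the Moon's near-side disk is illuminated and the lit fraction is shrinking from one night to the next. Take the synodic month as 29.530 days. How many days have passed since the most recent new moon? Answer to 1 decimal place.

Invert f = (1 − cos θ)/2 to get cos θ = 1 − 2(0.58) = -0.160, hence θ₀ = arccos -0.160 = 99.2°.
Since the Moon is past full (waning), take the reflex angle: θ = 360° − 99.2° = 260.8°.
At 360°/29.530 d per day, 260.8° corresponds to 21.39 days.

21.4 days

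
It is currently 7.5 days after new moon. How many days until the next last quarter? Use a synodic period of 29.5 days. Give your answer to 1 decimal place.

Last quarter is 0.75 of the way through the cycle: age 0.75 × 29.5 = 22.125 d.
So 14.625 days remain (22.125 − 7.5).

14.6 days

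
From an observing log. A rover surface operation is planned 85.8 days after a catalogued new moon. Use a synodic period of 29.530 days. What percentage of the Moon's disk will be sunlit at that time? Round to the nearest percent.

9%

85.8 d spans 2 complete synodic months (2 × 29.530 = 59.06 d) plus 26.74 d.
The Moon has covered 26.74/29.530 of its cycle, so θ ≈ 360° × 26.74/29.530 = 326.0°.
cos 326.0° = 0.829, so f = (1 − 0.829)/2 = 0.086, so 9%.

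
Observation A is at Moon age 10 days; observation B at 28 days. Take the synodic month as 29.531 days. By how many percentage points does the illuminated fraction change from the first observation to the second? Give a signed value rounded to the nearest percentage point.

θ₁ = 360° × 10/29.531 = 121.9°, f₁ = (1 − cos θ₁)/2 = 0.764.
θ₂ = 360° × 28/29.531 = 341.3°, f₂ = (1 − cos θ₂)/2 = 0.026.
Change = f₂ − f₁ = -0.738 → -74 percentage points.

-74 percentage points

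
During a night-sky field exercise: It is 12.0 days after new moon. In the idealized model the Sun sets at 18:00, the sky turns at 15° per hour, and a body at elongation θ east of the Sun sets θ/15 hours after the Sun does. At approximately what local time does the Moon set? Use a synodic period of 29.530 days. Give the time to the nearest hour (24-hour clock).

Phase angle: θ = 360°·(12.0 d)/(29.530 d) = 146.3°.
Delay after the Sun = 146.3° / (15°/h) ≈ 9.75 h.
18:00 + 9.75 h ≈ 03:45 → 04:00 to the nearest hour.

04:00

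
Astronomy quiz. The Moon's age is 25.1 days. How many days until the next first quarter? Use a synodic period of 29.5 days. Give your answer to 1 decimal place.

11.8 days

First quarter occurs at elongation 90°, i.e. at age 29.5 × 90/360 = 7.375 d.
This lunation's first quarter (7.375 d) has passed, so add one period: 36.875 − 25.1 = 11.775 days.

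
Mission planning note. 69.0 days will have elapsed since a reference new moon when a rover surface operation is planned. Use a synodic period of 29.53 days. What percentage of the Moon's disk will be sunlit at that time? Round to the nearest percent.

76%

69.0 d spans 2 complete synodic months (2 × 29.53 = 59.06 d) plus 9.94 d.
The Moon has covered 9.94/29.53 of its cycle, so θ ≈ 360° × 9.94/29.53 = 121.2°.
With cos θ = (-0.518), the lit fraction is (1 − (-0.518))/2 ≈ 0.759, so 76%.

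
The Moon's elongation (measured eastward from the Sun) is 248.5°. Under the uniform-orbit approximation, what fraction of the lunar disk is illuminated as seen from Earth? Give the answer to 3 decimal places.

Half-versine of 248.5°: (1 − (-0.367))/2 = 0.683.

0.683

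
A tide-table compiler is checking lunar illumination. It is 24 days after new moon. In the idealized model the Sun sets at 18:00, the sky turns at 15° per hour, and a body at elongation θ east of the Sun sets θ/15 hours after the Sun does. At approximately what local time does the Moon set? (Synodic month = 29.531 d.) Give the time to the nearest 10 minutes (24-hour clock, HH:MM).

13:30

The Moon has covered 24/29.531 of its cycle, so θ ≈ 360° × 24/29.531 = 292.6°.
At 15° of sky rotation per hour, 292.6° corresponds to a 19.50 h lag.
18:00 + 19.505 h ≈ 13:30 → 13:30 to the nearest ten minutes.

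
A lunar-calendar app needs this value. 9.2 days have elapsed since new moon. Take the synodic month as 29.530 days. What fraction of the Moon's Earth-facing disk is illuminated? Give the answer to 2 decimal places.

0.69

The Moon has covered 9.2/29.530 of its cycle, so θ ≈ 360° × 9.2/29.530 = 112.2°.
With cos θ = (-0.377), the lit fraction is (1 − (-0.377))/2 ≈ 0.689.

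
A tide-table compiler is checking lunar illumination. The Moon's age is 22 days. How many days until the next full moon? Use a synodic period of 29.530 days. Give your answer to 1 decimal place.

22.3 days

Full moon occurs at elongation 180°, i.e. at age 29.530 × 180/360 = 14.765 d.
Already past this cycle's full moon; the next is at 14.765 + 29.530 = 44.295 d, so 44.295 − 22 = 22.295 days.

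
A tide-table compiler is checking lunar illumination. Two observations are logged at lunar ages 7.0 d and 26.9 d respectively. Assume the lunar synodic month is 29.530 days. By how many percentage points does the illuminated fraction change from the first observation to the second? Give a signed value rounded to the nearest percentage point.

First observation: θ = 360°·7.0/29.530 = 85.3°, so f = 0.459.
Second observation: θ = 327.9°, f = 0.076.
Δf = 0.076 − 0.459 = -0.383, i.e. -38 pp.

-38 pp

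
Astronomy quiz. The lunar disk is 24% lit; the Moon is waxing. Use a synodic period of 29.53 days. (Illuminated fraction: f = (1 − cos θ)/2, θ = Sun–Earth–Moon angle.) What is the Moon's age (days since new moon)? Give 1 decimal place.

4.8 days

cos θ = 1 − 2f = 0.520, giving a principal value of 58.7°.
Waxing ⇒ before full, so θ = 58.7°.
At 360°/29.53 d per day, 58.7° corresponds to 4.81 days.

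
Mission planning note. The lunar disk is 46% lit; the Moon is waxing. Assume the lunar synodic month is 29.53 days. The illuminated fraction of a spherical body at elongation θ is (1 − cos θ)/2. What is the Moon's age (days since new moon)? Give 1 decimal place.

From f = (1 − cos θ)/2: cos θ = 1 − 2×0.46 = 0.080; arccos → 85.4°.
Before full moon the principal value applies: θ = 85.4°.
Age = 29.53 × 85.4°/360° ≈ 7.01 days.

7.0 days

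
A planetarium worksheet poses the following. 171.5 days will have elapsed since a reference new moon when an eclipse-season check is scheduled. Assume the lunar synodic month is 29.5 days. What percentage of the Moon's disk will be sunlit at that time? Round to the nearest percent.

31%

Reduce mod P: 171.5 − 5×29.5 = 24.00 d into the current lunation.
Elongation θ = 360° × 24.00/29.5 ≈ 292.9°.
Illuminated fraction = (1 − cos 292.9°)/2 = (1 − 0.389)/2 ≈ 0.306, so 31%.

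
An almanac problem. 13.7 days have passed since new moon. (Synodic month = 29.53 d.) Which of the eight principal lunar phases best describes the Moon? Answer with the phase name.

At 13.7/29.53 of the cycle, θ ≈ 167° — the full moon range.

full moon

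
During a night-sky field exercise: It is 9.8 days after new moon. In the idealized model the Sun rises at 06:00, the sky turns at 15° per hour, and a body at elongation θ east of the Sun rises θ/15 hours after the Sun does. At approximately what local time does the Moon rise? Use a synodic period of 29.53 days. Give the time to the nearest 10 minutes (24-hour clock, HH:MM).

14:00

Elongation θ = 360° × 9.8/29.53 ≈ 119.5°.
Delay after the Sun = 119.5° / (15°/h) ≈ 7.96 h.
06:00 + 7.965 h ≈ 13:58 → 14:00 to the nearest ten minutes.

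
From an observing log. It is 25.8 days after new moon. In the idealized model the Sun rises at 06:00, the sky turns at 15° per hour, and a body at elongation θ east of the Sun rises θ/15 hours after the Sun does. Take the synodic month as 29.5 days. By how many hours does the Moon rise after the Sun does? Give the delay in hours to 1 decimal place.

21.0 h

The Moon has covered 25.8/29.5 of its cycle, so θ ≈ 360° × 25.8/29.5 = 314.8°.
At 15° of sky rotation per hour, 314.8° corresponds to a 20.99 h lag.
So the Moon rises 20.99 h after the Sun.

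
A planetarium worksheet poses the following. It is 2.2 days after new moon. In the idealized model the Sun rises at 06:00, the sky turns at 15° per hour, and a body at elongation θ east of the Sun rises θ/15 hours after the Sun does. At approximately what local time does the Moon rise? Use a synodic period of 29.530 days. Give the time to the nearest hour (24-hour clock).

Phase angle: θ = 360°·(2.2 d)/(29.530 d) = 26.8°.
At 15° of sky rotation per hour, 26.8° corresponds to a 1.79 h lag.
06:00 + 1.79 h ≈ 07:47 → 08:00 to the nearest hour.

08:00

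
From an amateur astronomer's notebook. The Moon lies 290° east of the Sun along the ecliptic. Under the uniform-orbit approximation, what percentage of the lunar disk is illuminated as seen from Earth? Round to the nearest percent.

f = (1 − cos 290°)/2 = (1 − 0.342)/2 ≈ 0.329, i.e. 33%.

33%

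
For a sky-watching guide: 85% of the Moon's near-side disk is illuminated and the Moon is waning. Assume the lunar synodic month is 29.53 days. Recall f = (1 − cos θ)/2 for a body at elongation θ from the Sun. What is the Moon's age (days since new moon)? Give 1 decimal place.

cos θ = 1 − 2f = -0.700, giving a principal value of 134.4°.
A waning Moon lies in 180°–360°, so θ = 360° − 134.4° = 225.6°.
That fraction of the synodic month is 225.6/360 × 29.53 d ≈ 18.50 d.

18.5 days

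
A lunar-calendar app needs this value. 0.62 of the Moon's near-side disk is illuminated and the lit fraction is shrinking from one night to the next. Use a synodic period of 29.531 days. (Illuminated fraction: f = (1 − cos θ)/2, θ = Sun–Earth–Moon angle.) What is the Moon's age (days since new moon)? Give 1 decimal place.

From f = (1 − cos θ)/2: cos θ = 1 − 2×0.62 = -0.240; arccos → 103.9°.
Since the Moon is past full (waning), take the reflex angle: θ = 360° − 103.9° = 256.1°.
That fraction of the synodic month is 256.1/360 × 29.531 d ≈ 21.01 d.

21.0 days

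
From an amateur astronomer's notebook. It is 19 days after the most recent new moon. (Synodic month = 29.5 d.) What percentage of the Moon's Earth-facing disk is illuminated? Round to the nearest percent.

81%

Phase angle: θ = 360°·(19 d)/(29.5 d) = 231.9°.
Illuminated fraction = (1 − cos 231.9°)/2 = (1 − (-0.618))/2 ≈ 0.809, so 81%.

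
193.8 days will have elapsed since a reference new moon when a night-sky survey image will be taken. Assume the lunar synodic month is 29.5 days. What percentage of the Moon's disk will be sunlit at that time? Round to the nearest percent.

193.8/29.5 = 6.569 lunations, so 6 complete cycles and 16.80 d into the next.
Elongation θ = 360° × 16.80/29.5 ≈ 205.0°.
Illuminated fraction = (1 − cos 205.0°)/2 = (1 − (-0.906))/2 ≈ 0.953, so 95%.

95%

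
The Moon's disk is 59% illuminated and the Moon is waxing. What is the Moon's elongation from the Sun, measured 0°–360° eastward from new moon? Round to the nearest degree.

100°

cos θ = 1 − 2f = -0.180, giving a principal value of 100.4°.
The Moon is waxing (0°–180°), so θ = 100.4° directly.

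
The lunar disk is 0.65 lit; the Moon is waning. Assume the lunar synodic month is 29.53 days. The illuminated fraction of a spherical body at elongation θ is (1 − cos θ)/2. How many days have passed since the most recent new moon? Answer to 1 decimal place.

20.7 days

From f = (1 − cos θ)/2: cos θ = 1 − 2×0.65 = -0.300; arccos → 107.5°.
Since the Moon is past full (waning), take the reflex angle: θ = 360° − 107.5° = 252.5°.
That fraction of the synodic month is 252.5/360 × 29.53 d ≈ 20.72 d.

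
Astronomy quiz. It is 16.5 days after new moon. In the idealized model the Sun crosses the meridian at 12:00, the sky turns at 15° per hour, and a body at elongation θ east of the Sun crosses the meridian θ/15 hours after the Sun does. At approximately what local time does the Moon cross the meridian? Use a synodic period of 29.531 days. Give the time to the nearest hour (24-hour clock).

01:00

The Moon has covered 16.5/29.531 of its cycle, so θ ≈ 360° × 16.5/29.531 = 201.1°.
The Moon trails the Sun by θ/15 = 201.1/15 ≈ 13.41 hours.
12:00 + 13.41 h ≈ 01:25 → 01:00 to the nearest hour.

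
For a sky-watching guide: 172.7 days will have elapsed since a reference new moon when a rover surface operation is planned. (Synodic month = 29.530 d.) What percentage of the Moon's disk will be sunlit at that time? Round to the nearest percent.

21%

172.7 d spans 5 complete synodic months (5 × 29.530 = 147.65 d) plus 25.05 d.
Elongation θ = 360° × 25.05/29.530 ≈ 305.4°.
With cos θ = 0.579, the lit fraction is (1 − 0.579)/2 ≈ 0.210, so 21%.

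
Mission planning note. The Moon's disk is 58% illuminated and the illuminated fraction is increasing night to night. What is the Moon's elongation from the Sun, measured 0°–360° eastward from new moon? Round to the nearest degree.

Invert f = (1 − cos θ)/2 to get cos θ = 1 − 2(0.58) = -0.160, hence θ₀ = arccos -0.160 = 99.2°.
The Moon is waxing (0°–180°), so θ = 99.2° directly.

99°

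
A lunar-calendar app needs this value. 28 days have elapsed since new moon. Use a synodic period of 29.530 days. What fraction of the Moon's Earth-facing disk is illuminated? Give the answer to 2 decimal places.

0.03

Phase angle: θ = 360°·(28 d)/(29.530 d) = 341.3°.
cos 341.3° = 0.947, so f = (1 − 0.947)/2 = 0.026.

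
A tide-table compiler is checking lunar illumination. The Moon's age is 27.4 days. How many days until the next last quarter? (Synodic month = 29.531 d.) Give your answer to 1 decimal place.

24.3 days

Last quarter occurs at elongation 270°, i.e. at age 29.531 × 270/360 = 22.148 d.
Already past this cycle's last quarter; the next is at 22.148 + 29.531 = 51.679 d, so 51.679 − 27.4 = 24.279 days.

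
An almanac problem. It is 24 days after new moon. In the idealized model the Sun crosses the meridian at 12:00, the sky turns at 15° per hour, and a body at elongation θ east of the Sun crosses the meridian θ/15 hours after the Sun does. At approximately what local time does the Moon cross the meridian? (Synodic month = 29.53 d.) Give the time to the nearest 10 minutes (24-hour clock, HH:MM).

Phase angle: θ = 360°·(24 d)/(29.53 d) = 292.6°.
At 15° of sky rotation per hour, 292.6° corresponds to a 19.51 h lag.
12:00 + 19.506 h ≈ 07:30 → 07:30 to the nearest ten minutes.

07:30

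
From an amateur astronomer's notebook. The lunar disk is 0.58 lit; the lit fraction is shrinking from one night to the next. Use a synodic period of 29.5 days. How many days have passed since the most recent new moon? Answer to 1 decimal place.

From f = (1 − cos θ)/2: cos θ = 1 − 2×0.58 = -0.160; arccos → 99.2°.
Waning ⇒ past full, so θ = 360° − 99.2° = 260.8°.
That fraction of the synodic month is 260.8/360 × 29.5 d ≈ 21.37 d.

21.4 days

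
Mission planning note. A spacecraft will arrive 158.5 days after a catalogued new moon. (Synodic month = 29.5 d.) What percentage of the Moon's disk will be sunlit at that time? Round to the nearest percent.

Reduce mod P: 158.5 − 5×29.5 = 11.00 d into the current lunation.
Phase angle: θ = 360°·(11.00 d)/(29.5 d) = 134.2°.
cos 134.2° = (-0.698), so f = (1 − (-0.698))/2 = 0.849, so 85%.

85%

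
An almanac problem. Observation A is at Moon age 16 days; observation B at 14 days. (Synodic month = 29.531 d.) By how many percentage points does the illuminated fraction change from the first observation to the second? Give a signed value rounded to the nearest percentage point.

+1 percentage points

θ₁ = 360° × 16/29.531 = 195.0°, f₁ = (1 − cos θ₁)/2 = 0.983.
θ₂ = 360° × 14/29.531 = 170.7°, f₂ = (1 − cos θ₂)/2 = 0.993.
Change = f₂ − f₁ = +0.011 → +1 percentage points.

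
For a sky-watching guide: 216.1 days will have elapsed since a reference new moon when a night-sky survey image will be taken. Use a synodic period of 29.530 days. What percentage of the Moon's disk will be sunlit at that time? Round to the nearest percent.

71%

216.1 d spans 7 complete synodic months (7 × 29.530 = 206.71 d) plus 9.39 d.
Phase angle: θ = 360°·(9.39 d)/(29.530 d) = 114.5°.
cos 114.5° = (-0.414), so f = (1 − (-0.414))/2 = 0.707, so 71%.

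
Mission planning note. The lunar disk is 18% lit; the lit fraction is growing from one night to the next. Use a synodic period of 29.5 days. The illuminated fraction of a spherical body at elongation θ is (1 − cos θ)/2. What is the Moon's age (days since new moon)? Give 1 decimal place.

4.1 days

Invert f = (1 − cos θ)/2 to get cos θ = 1 − 2(0.18) = 0.640, hence θ₀ = arccos 0.640 = 50.2°.
The Moon is waxing (0°–180°), so θ = 50.2° directly.
That fraction of the synodic month is 50.2/360 × 29.5 d ≈ 4.11 d.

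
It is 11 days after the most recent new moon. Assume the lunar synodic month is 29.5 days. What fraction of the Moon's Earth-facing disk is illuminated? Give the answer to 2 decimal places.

0.85

Elongation θ = 360° × 11/29.5 ≈ 134.2°.
With cos θ = (-0.698), the lit fraction is (1 − (-0.698))/2 ≈ 0.849.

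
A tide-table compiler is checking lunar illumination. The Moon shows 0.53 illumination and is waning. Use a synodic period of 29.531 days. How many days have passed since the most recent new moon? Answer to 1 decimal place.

Invert f = (1 − cos θ)/2 to get cos θ = 1 − 2(0.53) = -0.060, hence θ₀ = arccos -0.060 = 93.4°.
Waning ⇒ past full, so θ = 360° − 93.4° = 266.6°.
At 360°/29.531 d per day, 266.6° corresponds to 21.87 days.

21.9 days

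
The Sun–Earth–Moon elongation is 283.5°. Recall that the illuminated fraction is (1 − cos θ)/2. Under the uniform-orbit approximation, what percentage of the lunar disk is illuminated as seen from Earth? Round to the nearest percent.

38%

Half-versine of 283.5°: (1 − 0.233)/2 = 0.383, i.e. 38%.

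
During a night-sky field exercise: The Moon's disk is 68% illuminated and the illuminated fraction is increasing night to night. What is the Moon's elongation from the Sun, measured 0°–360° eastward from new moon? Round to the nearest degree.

111°

cos θ = 1 − 2f = -0.360, giving a principal value of 111.1°.
The Moon is waxing (0°–180°), so θ = 111.1° directly.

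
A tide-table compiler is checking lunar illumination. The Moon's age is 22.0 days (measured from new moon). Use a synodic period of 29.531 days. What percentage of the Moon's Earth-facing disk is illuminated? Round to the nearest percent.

Phase angle: θ = 360°·(22.0 d)/(29.531 d) = 268.2°.
cos 268.2° = (-0.032), so f = (1 − (-0.032))/2 = 0.516, so 52%.

52%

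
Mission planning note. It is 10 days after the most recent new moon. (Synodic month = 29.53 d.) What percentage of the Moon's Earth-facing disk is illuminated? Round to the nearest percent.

76%

Elongation θ = 360° × 10/29.53 ≈ 121.9°.
Illuminated fraction = (1 − cos 121.9°)/2 = (1 − (-0.529))/2 ≈ 0.764, so 76%.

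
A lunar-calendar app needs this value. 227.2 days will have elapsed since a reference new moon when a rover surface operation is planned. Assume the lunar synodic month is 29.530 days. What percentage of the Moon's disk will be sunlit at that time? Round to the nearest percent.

67%

227.2/29.530 = 7.694 lunations, so 7 complete cycles and 20.49 d into the next.
The Moon has covered 20.49/29.530 of its cycle, so θ ≈ 360° × 20.49/29.530 = 249.8°.
With cos θ = (-0.345), the lit fraction is (1 − (-0.345))/2 ≈ 0.673, so 67%.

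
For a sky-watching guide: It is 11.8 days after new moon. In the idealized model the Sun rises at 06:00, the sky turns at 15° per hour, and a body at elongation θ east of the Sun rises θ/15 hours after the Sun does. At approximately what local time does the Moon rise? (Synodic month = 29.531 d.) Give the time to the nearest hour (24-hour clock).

Phase angle: θ = 360°·(11.8 d)/(29.531 d) = 143.8°.
At 15° of sky rotation per hour, 143.8° corresponds to a 9.59 h lag.
06:00 + 9.59 h ≈ 15:35 → 16:00 to the nearest hour.

16:00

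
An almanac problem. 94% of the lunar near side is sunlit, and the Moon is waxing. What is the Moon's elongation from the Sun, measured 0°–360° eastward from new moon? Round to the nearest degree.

Invert f = (1 − cos θ)/2 to get cos θ = 1 − 2(0.94) = -0.880, hence θ₀ = arccos -0.880 = 151.6°.
The Moon is waxing (0°–180°), so θ = 151.6° directly.

152°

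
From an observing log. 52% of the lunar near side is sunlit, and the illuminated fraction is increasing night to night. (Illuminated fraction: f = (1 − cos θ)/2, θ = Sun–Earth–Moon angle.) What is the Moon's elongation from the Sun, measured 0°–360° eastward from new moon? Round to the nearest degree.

cos θ = 1 − 2f = -0.040, giving a principal value of 92.3°.
The Moon is waxing (0°–180°), so θ = 92.3° directly.

92°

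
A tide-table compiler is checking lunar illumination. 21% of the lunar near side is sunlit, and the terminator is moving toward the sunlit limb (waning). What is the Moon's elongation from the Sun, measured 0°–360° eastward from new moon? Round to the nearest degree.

cos θ = 1 − 2f = 0.580, giving a principal value of 54.5°.
A waning Moon lies in 180°–360°, so θ = 360° − 54.5° = 305.5°.

305°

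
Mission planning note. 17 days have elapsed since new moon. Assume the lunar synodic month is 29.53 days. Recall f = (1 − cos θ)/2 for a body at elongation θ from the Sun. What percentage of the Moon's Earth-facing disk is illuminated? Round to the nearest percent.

94%

Phase angle: θ = 360°·(17 d)/(29.53 d) = 207.2°.
Illuminated fraction = (1 − cos 207.2°)/2 = (1 − (-0.889))/2 ≈ 0.945, so 94%.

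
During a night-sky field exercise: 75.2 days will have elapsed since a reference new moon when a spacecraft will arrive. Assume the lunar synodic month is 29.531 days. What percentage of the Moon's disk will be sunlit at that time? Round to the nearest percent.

98%

75.2/29.531 = 2.546 lunations, so 2 complete cycles and 16.14 d into the next.
The Moon has covered 16.14/29.531 of its cycle, so θ ≈ 360° × 16.14/29.531 = 196.7°.
Illuminated fraction = (1 − cos 196.7°)/2 = (1 − (-0.958))/2 ≈ 0.979, so 98%.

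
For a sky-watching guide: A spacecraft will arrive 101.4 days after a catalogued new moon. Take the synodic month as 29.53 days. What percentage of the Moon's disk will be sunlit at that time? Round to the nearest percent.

96%

101.4/29.53 = 3.434 lunations, so 3 complete cycles and 12.81 d into the next.
Phase angle: θ = 360°·(12.81 d)/(29.53 d) = 156.2°.
cos 156.2° = (-0.915), so f = (1 − (-0.915))/2 = 0.957, so 96%.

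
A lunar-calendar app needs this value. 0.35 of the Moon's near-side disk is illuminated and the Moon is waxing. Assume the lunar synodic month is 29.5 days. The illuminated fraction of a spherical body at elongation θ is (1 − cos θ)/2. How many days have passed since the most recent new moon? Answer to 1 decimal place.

Invert f = (1 − cos θ)/2 to get cos θ = 1 − 2(0.35) = 0.300, hence θ₀ = arccos 0.300 = 72.5°.
Before full moon the principal value applies: θ = 72.5°.
At 360°/29.5 d per day, 72.5° corresponds to 5.94 days.

5.9 days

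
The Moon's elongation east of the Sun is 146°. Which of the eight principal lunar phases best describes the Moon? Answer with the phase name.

waxing gibbous

The waxing gibbous sector spans roughly 112°–158°; 146° falls inside it.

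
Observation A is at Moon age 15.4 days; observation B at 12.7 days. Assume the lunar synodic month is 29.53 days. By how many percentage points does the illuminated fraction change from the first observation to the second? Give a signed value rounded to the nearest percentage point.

θ₁ = 360° × 15.4/29.53 = 187.7°, f₁ = (1 − cos θ₁)/2 = 0.995.
θ₂ = 360° × 12.7/29.53 = 154.8°, f₂ = (1 − cos θ₂)/2 = 0.953.
Change = f₂ − f₁ = -0.043 → -4 percentage points.

-4 percentage points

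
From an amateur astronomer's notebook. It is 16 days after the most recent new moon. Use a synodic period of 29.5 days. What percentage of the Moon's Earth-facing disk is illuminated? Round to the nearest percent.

Phase angle: θ = 360°·(16 d)/(29.5 d) = 195.3°.
Illuminated fraction = (1 − cos 195.3°)/2 = (1 − (-0.965))/2 ≈ 0.982, so 98%.

98%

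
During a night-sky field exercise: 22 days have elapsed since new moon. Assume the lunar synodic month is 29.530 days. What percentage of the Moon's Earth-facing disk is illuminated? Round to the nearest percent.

52%

Elongation θ = 360° × 22/29.530 ≈ 268.2°.
cos 268.2° = (-0.031), so f = (1 − (-0.031))/2 = 0.516, so 52%.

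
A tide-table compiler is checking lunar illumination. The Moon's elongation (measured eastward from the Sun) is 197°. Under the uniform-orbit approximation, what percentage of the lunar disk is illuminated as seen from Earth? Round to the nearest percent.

Half-versine of 197°: (1 − (-0.956))/2 = 0.978, i.e. 98%.

98%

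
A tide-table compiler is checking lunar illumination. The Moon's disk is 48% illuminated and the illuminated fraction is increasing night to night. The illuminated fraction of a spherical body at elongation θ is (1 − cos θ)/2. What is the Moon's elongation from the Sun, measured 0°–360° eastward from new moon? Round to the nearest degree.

Invert f = (1 − cos θ)/2 to get cos θ = 1 − 2(0.48) = 0.040, hence θ₀ = arccos 0.040 = 87.7°.
Before full moon the principal value applies: θ = 87.7°.

88°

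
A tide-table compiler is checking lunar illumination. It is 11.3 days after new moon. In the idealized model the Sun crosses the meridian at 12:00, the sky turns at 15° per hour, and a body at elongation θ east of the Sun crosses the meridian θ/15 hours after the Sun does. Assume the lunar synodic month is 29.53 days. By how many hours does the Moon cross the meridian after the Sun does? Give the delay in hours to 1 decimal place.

9.2 h

Phase angle: θ = 360°·(11.3 d)/(29.53 d) = 137.8°.
Delay after the Sun = 137.8° / (15°/h) ≈ 9.18 h.
So the Moon crosses the meridian 9.18 h after the Sun.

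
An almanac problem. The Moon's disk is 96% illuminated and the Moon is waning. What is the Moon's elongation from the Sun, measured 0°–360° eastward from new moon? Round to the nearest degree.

203°

cos θ = 1 − 2f = -0.920, giving a principal value of 156.9°.
A waning Moon lies in 180°–360°, so θ = 360° − 156.9° = 203.1°.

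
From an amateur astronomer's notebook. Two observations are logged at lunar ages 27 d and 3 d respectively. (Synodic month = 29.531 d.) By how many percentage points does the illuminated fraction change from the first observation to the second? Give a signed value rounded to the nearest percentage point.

+3 percentage points

θ₁ = 360° × 27/29.531 = 329.1°, f₁ = (1 − cos θ₁)/2 = 0.071.
θ₂ = 360° × 3/29.531 = 36.6°, f₂ = (1 − cos θ₂)/2 = 0.098.
Change = f₂ − f₁ = +0.028 → +3 percentage points.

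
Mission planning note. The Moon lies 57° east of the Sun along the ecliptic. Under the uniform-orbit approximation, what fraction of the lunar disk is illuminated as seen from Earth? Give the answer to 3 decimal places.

Half-versine of 57°: (1 − 0.545)/2 = 0.228.

0.228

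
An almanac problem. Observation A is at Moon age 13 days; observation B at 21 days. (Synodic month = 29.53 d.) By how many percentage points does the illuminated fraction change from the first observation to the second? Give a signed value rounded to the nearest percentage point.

-34 percentage points

First observation: θ = 360°·13/29.53 = 158.5°, so f = 0.965.
Second observation: θ = 256.0°, f = 0.621.
Δf = 0.621 − 0.965 = -0.344, i.e. -34 pp.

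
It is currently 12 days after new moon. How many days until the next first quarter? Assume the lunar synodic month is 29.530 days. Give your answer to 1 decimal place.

24.9 days

First quarter is 0.25 of the way through the cycle: age 0.25 × 29.530 = 7.383 d.
Already past this cycle's first quarter; the next is at 7.383 + 29.530 = 36.913 d, so 36.913 − 12 = 24.913 days.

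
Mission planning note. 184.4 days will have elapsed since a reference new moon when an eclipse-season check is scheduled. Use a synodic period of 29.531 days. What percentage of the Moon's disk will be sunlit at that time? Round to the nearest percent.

Reduce mod P: 184.4 − 6×29.531 = 7.21 d into the current lunation.
The Moon has covered 7.21/29.531 of its cycle, so θ ≈ 360° × 7.21/29.531 = 87.9°.
Illuminated fraction = (1 − cos 87.9°)/2 = (1 − 0.036)/2 ≈ 0.482, so 48%.

48%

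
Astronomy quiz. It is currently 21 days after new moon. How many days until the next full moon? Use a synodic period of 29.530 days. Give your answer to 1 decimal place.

23.3 days

Full moon is 0.5 of the way through the cycle: age 0.5 × 29.530 = 14.765 d.
This lunation's full moon (14.765 d) has passed, so add one period: 44.295 − 21 = 23.295 days.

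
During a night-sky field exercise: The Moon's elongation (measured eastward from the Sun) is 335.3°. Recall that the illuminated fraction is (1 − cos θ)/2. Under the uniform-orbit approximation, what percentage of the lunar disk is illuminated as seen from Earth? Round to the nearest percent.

5%

cos 335.3° = 0.909, so f = (1 − 0.909)/2 = 0.046, i.e. 5%.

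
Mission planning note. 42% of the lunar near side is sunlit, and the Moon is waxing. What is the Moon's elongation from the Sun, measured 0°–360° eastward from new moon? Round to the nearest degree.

81°

From f = (1 − cos θ)/2: cos θ = 1 − 2×0.42 = 0.160; arccos → 80.8°.
Waxing ⇒ before full, so θ = 80.8°.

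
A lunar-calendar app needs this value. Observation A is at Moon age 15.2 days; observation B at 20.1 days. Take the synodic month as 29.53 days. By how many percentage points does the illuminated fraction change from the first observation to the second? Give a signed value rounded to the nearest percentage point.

-29 percentage points

θ₁ = 360° × 15.2/29.53 = 185.3°, f₁ = (1 − cos θ₁)/2 = 0.998.
θ₂ = 360° × 20.1/29.53 = 245.0°, f₂ = (1 − cos θ₂)/2 = 0.711.
Change = f₂ − f₁ = -0.287 → -29 percentage points.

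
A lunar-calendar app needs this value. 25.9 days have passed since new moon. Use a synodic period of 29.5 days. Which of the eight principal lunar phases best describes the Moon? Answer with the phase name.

θ ≈ 360° × 25.9/29.5 = 316°, which falls in the waning crescent sector.

waning crescent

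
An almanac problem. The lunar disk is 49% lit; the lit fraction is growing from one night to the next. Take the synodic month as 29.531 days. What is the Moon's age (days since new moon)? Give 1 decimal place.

Invert f = (1 − cos θ)/2 to get cos θ = 1 − 2(0.49) = 0.020, hence θ₀ = arccos 0.020 = 88.9°.
The Moon is waxing (0°–180°), so θ = 88.9° directly.
Age = 29.531 × 88.9°/360° ≈ 7.29 days.

7.3 days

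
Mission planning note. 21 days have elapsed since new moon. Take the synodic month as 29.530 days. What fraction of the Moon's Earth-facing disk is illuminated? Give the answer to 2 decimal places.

0.62

Elongation θ = 360° × 21/29.530 ≈ 256.0°.
With cos θ = (-0.242), the lit fraction is (1 − (-0.242))/2 ≈ 0.621.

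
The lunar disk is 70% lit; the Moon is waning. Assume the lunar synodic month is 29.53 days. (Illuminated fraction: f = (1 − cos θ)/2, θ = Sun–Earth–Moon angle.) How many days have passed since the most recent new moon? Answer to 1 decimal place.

cos θ = 1 − 2f = -0.400, giving a principal value of 113.6°.
Since the Moon is past full (waning), take the reflex angle: θ = 360° − 113.6° = 246.4°.
At 360°/29.53 d per day, 246.4° corresponds to 20.21 days.

20.2 days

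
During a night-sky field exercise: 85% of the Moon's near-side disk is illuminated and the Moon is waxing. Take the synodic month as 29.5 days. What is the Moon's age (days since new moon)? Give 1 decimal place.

cos θ = 1 − 2f = -0.700, giving a principal value of 134.4°.
Before full moon the principal value applies: θ = 134.4°.
At 360°/29.5 d per day, 134.4° corresponds to 11.02 days.

11.0 days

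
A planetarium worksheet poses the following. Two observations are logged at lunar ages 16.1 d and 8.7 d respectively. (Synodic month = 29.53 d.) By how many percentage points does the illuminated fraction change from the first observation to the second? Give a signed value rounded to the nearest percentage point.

First observation: θ = 360°·16.1/29.53 = 196.3°, so f = 0.980.
Second observation: θ = 106.1°, f = 0.638.
Δf = 0.638 − 0.980 = -0.342, i.e. -34 pp.

-34 pp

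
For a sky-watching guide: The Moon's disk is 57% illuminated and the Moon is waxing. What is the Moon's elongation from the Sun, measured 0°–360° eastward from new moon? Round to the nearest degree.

From f = (1 − cos θ)/2: cos θ = 1 − 2×0.57 = -0.140; arccos → 98.0°.
Waxing ⇒ before full, so θ = 98.0°.

98°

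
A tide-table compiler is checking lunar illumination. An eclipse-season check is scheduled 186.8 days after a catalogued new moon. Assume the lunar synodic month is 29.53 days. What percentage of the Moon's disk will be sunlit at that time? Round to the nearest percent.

Reduce mod P: 186.8 − 6×29.53 = 9.62 d into the current lunation.
Elongation θ = 360° × 9.62/29.53 ≈ 117.3°.
Illuminated fraction = (1 − cos 117.3°)/2 = (1 − (-0.458))/2 ≈ 0.729, so 73%.

73%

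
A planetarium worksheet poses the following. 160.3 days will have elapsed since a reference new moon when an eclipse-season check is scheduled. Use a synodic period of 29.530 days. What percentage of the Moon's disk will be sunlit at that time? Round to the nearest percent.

160.3 d spans 5 complete synodic months (5 × 29.530 = 147.65 d) plus 12.65 d.
Elongation θ = 360° × 12.65/29.530 ≈ 154.2°.
cos 154.2° = (-0.900), so f = (1 − (-0.900))/2 = 0.950, so 95%.

95%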